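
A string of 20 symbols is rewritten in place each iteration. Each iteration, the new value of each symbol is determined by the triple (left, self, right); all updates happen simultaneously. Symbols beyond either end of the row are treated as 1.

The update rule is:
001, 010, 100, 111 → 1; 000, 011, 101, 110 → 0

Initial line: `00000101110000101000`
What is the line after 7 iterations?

11011001100001001001

10001100101001101101
01010011101110000000
01011101000101000001
01001001101101100010
01111110000000010110
00111101000000110000
11011001100001001001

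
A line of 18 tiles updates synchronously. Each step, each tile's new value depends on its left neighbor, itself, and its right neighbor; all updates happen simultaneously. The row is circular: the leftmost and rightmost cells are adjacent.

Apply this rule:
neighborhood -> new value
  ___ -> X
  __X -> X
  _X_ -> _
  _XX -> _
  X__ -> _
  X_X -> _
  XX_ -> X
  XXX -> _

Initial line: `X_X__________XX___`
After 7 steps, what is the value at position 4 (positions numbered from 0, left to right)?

X

step 1: ____XXXXXXXXX_X_XX
step 2: _XXX________X____X
step 3: ___X_XXXXXXX__XXX_
step 4: XXX________X_X__X_
step 5: __X_XXXXXXX____X__
step 6: XX________X_XXX__X
step 7: _X_XXXXXXX____X_X_
position 4 holds X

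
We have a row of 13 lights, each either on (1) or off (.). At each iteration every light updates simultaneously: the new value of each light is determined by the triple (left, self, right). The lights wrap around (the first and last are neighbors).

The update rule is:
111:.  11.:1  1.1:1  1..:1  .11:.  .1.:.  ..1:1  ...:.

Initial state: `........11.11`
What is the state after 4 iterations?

1......1.11.1
11....1.1.11.
.11..1.1.1.11
1.111.1.1.1.1

1.111.1.1.1.1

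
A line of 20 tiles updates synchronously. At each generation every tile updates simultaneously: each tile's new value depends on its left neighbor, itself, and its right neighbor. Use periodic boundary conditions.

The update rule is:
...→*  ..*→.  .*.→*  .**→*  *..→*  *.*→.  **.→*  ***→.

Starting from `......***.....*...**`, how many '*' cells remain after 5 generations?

*****.*.*****.***.**
....*.*.*...*.*.*.*.
***.*.*.***.*.*.*.**
..*.*.*.*.*.*.*.*.*.
*.*.*.*.*.*.*.*.*.**
count of *: 11

11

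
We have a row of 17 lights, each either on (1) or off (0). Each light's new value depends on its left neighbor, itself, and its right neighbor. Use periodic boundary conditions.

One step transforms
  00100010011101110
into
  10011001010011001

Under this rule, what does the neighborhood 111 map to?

At position 10 the neighborhood is 111; the next row has 0 there.

0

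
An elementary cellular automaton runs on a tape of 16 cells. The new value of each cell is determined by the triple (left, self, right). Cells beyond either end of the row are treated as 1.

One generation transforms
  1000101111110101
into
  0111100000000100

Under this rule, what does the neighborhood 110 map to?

At position 0 the neighborhood is 110; the next row has 0 there.

0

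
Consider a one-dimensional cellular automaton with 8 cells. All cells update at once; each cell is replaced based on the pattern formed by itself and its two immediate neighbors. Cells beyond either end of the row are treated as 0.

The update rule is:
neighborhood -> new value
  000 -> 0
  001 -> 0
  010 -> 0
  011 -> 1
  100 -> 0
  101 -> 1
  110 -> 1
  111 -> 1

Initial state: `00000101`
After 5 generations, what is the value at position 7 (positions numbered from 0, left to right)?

00000010
00000000
00000000  (fixed point — unchanged through generation 5)
position 7 holds 0

0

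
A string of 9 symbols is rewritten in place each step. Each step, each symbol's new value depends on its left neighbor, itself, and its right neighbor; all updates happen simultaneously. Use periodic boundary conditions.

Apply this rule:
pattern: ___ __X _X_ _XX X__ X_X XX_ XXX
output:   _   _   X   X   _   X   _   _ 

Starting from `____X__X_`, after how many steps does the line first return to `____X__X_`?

____X__X_

1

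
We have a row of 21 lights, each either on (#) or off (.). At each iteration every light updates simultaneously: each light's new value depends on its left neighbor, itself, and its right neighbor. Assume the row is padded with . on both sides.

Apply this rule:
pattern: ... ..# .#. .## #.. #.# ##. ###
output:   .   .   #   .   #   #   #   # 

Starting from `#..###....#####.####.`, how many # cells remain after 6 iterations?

10

iteration 1: ##..###....#####.####
iteration 2: .##..###....#####.###
iteration 3: ..##..###....#####.##
iteration 4: ...##..###....#####.#
iteration 5: ....##..###....######
iteration 6: .....##..###....#####
count of #: 10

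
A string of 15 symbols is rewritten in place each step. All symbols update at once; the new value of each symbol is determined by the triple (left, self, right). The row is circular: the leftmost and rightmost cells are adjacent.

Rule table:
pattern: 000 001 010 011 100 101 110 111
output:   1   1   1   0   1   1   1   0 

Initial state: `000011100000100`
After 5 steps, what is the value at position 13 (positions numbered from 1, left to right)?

1

111100111111111
000111000000000
111001111111111
001110000000000
110011111111111
position 13 holds 1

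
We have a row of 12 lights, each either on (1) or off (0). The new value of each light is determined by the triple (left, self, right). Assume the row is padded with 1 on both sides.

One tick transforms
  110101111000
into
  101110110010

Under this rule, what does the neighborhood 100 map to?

0

At position 9 the neighborhood is 100; the next row has 0 there.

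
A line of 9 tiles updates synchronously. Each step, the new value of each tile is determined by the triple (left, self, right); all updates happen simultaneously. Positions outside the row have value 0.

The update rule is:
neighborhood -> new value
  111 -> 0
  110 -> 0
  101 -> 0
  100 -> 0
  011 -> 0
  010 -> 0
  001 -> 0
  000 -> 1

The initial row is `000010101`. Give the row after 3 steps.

step 1: 111000000
step 2: 000011111
step 3: 111000000

111000000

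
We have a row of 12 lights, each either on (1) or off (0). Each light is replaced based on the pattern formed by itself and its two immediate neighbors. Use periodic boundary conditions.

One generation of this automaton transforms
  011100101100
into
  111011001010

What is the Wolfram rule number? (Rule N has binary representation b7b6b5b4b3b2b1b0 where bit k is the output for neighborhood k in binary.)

position 2: 111 → 1  (bit 7 = 1)
position 3: 110 → 0  (bit 6 = 0)
position 7: 101 → 0  (bit 5 = 0)
position 4: 100 → 1  (bit 4 = 1)
position 1: 011 → 1  (bit 3 = 1)
position 6: 010 → 0  (bit 2 = 0)
position 0: 001 → 1  (bit 1 = 1)
position 11: 000 → 0  (bit 0 = 0)
bits b7..b0 = 10011010 = 154

154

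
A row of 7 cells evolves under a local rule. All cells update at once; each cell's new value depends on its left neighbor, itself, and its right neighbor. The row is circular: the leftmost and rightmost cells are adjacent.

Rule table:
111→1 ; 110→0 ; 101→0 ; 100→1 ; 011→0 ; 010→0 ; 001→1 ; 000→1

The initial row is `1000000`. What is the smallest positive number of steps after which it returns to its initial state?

step 1: 0111111
step 2: 0011110
step 3: 1101101
step 4: 1000000

4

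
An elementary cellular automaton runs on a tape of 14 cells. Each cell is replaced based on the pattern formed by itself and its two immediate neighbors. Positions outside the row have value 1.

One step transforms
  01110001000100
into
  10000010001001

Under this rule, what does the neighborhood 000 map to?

At position 5 the neighborhood is 000; the next row has 0 there.

0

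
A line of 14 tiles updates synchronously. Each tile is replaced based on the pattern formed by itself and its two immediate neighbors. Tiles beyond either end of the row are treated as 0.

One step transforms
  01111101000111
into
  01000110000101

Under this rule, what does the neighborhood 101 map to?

At position 6 the neighborhood is 101; the next row has 1 there.

1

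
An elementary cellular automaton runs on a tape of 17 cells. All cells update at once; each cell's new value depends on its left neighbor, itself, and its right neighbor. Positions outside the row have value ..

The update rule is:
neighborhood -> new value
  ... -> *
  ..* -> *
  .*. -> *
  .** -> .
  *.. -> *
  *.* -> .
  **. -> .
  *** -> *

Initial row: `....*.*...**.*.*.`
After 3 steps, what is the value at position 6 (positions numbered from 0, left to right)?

*

*****.****...*.**
.***...**.****...
*.*.***....**.***
position 6 holds *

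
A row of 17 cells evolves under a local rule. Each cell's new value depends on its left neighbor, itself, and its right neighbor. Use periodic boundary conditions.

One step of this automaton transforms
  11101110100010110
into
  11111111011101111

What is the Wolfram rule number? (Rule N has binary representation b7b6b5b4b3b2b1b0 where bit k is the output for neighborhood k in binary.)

251

position 1: 111 → 1  (bit 7 = 1)
position 2: 110 → 1  (bit 6 = 1)
position 3: 101 → 1  (bit 5 = 1)
position 9: 100 → 1  (bit 4 = 1)
position 0: 011 → 1  (bit 3 = 1)
position 8: 010 → 0  (bit 2 = 0)
position 11: 001 → 1  (bit 1 = 1)
position 10: 000 → 1  (bit 0 = 1)
bits b7..b0 = 11111011 = 251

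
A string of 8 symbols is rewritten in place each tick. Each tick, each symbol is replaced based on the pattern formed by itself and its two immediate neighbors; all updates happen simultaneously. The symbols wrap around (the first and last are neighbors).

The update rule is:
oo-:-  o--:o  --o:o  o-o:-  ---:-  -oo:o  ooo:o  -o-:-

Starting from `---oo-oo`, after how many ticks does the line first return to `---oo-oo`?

8

o-oo--o-
--o-oo--
-o--o-o-
o-oo---o
--o-o-oo
oo----o-
o-o--o--
---oo-oo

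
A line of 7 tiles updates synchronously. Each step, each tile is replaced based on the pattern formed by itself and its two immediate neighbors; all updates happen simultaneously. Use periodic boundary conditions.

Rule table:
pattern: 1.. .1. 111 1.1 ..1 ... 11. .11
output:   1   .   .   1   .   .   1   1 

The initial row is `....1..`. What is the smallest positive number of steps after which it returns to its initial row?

7

step 1: .....1.
step 2: ......1
step 3: 1......
step 4: .1.....
step 5: ..1....
step 6: ...1...
step 7: ....1..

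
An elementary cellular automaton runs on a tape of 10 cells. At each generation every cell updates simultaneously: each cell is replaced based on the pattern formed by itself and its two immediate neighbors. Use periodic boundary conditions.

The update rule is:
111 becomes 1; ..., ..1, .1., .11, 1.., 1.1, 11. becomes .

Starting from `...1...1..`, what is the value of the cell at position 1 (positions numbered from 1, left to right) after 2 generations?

..........
..........
position 1 holds .

.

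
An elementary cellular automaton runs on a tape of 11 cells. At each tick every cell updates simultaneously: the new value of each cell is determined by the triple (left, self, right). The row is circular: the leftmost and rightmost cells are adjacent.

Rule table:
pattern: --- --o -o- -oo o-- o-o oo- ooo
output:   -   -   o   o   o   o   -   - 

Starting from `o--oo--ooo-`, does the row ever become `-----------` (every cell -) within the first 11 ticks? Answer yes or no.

oo-o-o-o--o
--ooooooo-o
o-o------oo
-ooo-----o-
-o--o----oo
ooo-oo---o-
o--oo-o--oo
-o-o-ooo-o-
-ooooo--ooo
oo----o-o--
o-o---oooo-
tick 11 is o-o---oooo-, still not uniform -

no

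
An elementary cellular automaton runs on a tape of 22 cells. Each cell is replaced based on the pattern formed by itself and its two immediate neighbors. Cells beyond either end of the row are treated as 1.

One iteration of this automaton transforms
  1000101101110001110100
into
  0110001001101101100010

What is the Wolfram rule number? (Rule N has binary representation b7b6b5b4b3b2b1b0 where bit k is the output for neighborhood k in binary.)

position 10: 111 → 1  (bit 7 = 1)
position 0: 110 → 0  (bit 6 = 0)
position 5: 101 → 0  (bit 5 = 0)
position 1: 100 → 1  (bit 4 = 1)
position 6: 011 → 1  (bit 3 = 1)
position 4: 010 → 0  (bit 2 = 0)
position 3: 001 → 0  (bit 1 = 0)
position 2: 000 → 1  (bit 0 = 1)
bits b7..b0 = 10011001 = 153

153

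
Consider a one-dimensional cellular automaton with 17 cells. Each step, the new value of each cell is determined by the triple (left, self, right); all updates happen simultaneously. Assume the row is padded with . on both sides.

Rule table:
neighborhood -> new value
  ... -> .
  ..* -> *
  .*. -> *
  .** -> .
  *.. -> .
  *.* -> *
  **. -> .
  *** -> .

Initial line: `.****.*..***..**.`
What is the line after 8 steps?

.**...**.........

step 1: *....**.*....*...
step 2: *...*..**...**...
step 3: *..**.*....*.....
step 4: *.*..**...**.....
step 5: ***.*....*.......
step 6: ...**...**.......
step 7: ..*....*.........
step 8: .**...**.........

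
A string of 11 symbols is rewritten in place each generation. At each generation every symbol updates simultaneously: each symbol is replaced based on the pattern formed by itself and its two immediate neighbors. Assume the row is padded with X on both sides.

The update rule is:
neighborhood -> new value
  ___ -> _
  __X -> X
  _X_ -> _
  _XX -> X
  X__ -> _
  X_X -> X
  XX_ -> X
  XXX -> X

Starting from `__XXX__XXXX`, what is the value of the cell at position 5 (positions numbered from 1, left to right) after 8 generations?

_XXXX_XXXXX
XXXXXXXXXXX
XXXXXXXXXXX  (fixed point — unchanged through generation 8)
position 5 holds X

X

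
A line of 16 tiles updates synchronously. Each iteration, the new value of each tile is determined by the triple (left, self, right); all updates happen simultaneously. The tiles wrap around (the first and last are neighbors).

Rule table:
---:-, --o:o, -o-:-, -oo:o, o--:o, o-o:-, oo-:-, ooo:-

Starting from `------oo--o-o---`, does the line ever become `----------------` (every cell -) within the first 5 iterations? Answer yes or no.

no

iteration 1: -----oo-oo---o--
iteration 2: ----oo--o-o-o-o-
iteration 3: ---oo-oo-------o
iteration 4: o-oo--o-o-----o-
iteration 5: --o-oo---o---o--
iteration 5 is --o-oo---o---o--, still not uniform -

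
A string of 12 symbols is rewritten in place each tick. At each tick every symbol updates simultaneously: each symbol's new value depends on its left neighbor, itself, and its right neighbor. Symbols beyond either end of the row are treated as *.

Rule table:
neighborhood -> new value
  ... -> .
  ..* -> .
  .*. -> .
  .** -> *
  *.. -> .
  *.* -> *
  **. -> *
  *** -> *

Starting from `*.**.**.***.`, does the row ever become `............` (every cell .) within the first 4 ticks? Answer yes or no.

************
************  (fixed point — unchanged through tick 4)
tick 4 is ************, still not uniform .

no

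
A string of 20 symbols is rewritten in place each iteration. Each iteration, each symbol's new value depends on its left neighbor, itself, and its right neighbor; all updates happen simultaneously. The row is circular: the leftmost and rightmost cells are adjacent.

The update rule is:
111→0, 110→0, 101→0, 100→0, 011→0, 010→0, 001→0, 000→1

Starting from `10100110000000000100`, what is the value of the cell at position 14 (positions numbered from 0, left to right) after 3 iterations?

00000000111111110000
11111110000000000111
00000000111111110000
position 14 holds 1

1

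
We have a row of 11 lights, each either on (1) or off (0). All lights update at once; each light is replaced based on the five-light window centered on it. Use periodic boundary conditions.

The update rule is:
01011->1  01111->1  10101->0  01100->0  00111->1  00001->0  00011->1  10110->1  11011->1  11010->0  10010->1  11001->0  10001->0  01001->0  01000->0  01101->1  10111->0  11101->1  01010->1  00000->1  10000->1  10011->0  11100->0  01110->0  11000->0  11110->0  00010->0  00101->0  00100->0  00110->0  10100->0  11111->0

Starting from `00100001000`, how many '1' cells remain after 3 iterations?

2

00001000011
01000010100
00010001000
count of 1: 2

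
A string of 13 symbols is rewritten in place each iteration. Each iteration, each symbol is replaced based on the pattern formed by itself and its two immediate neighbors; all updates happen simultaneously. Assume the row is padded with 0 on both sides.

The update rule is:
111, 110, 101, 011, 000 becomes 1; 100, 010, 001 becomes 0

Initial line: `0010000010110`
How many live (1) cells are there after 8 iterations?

10

1000111001110
0010111001110
1001111001110
0001111001110
1101111001110
1111111001110
1111111001110  (fixed point — unchanged through iteration 8)
count of 1: 10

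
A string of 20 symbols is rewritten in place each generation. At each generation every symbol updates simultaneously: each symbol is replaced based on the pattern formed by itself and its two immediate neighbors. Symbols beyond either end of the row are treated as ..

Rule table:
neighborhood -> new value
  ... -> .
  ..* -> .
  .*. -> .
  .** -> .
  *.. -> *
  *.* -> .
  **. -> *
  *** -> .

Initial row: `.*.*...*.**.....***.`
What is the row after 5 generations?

....*.....**......**
.....*.....**......*
......*.....**......
.......*.....**.....
........*.....**....

........*.....**....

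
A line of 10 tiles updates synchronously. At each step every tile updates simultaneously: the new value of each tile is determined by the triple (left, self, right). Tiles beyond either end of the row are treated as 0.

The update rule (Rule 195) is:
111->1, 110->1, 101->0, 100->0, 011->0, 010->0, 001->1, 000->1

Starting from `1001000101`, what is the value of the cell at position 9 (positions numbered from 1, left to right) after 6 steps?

step 1: 0010011000
step 2: 1100101011
step 3: 0101000001
step 4: 1000011110
step 5: 0011101110
step 6: 1101100110
position 9 holds 1

1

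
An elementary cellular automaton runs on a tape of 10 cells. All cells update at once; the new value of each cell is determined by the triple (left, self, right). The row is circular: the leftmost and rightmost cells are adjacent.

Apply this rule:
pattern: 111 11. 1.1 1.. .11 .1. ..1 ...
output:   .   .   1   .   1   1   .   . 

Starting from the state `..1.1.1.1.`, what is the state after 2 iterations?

..1.......

..1111111.
..1.......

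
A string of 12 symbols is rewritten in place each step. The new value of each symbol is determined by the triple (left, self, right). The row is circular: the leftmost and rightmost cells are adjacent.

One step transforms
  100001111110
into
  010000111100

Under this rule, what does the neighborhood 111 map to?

At position 6 the neighborhood is 111; the next row has 1 there.

1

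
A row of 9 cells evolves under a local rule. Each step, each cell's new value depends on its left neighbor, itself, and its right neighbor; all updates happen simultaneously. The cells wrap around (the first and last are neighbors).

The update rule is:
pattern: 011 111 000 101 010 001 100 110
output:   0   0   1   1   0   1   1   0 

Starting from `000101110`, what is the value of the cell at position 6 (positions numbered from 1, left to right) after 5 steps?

step 1: 111010001
step 2: 000101110  (repeats step 0; period 2)
step 5: 111010001
position 6 holds 0

0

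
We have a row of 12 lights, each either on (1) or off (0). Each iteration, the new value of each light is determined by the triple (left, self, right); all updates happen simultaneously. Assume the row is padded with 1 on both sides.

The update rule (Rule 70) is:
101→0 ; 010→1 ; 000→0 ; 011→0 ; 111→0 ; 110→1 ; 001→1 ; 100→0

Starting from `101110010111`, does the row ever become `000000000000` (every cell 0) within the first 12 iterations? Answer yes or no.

100010110000
100110010001
101010110010
101010010110
101010110010  (repeats iteration 3; period 2)
iteration 12: 101010010110
iteration 12 is 101010010110, still not uniform 0

no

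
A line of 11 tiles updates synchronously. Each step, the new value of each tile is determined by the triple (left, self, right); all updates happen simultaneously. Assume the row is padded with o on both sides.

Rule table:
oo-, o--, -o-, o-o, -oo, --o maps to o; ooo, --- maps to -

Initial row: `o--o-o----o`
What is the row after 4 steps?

ooooooo--oo
------oooo-
o----oo--oo
oo--oooooo-

oo--oooooo-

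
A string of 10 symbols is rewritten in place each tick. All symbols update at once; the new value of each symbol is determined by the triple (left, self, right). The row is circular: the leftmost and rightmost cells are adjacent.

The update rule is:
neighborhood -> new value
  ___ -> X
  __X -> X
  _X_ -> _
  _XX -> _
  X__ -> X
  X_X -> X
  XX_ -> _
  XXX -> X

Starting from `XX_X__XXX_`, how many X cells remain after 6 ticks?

5

__X_XX_X_X
XX_X__X_X_
__X_XX_X_X  (repeats tick 1; period 2)
tick 6: XX_X__X_X_
count of X: 5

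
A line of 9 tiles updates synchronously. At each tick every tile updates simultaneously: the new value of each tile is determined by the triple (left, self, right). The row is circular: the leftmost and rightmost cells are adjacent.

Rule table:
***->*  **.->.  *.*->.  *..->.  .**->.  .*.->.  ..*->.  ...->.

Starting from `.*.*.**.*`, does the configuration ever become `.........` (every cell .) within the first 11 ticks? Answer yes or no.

.........
all cells are . at tick 1

yes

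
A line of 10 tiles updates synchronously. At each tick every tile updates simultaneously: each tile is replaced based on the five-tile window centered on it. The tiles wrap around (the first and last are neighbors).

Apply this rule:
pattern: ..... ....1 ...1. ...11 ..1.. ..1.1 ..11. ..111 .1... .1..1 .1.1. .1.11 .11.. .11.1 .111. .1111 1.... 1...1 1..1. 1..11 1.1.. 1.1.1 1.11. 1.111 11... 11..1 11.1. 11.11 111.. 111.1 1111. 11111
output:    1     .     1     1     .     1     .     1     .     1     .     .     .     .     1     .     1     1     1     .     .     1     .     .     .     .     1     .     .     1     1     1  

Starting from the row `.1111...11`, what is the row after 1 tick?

...1..11..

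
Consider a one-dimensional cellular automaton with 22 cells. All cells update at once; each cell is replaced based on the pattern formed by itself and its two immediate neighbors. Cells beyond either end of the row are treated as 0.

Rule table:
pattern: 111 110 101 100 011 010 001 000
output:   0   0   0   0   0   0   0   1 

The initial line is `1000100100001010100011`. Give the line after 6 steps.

1000111100001111100011

0010000001100000001000
1000111100001111100011
0010000001100000001000  (repeats step 1; period 2)
step 6: 1000111100001111100011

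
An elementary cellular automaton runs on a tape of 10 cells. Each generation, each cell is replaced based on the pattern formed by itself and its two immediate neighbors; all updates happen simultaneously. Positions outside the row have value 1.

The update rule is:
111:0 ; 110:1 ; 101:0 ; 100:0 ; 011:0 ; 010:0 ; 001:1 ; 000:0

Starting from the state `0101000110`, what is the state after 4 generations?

0000001010
0000010000
0000100001
0001000010

0001000010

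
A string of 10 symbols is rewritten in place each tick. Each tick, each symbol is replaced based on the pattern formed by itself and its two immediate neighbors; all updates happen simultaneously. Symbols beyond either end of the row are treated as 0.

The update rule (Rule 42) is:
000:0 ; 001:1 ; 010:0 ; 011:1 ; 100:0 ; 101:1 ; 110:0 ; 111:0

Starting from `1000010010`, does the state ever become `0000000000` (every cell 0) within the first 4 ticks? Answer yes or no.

tick 1: 0000100100
tick 2: 0001001000
tick 3: 0010010000
tick 4: 0100100000
tick 4 is 0100100000, still not uniform 0

no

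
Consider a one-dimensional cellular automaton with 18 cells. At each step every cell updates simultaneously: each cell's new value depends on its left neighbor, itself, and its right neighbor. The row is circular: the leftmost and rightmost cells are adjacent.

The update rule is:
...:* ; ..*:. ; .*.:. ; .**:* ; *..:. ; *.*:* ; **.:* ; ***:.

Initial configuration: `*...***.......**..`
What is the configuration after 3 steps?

*...*.***.*.*..***

..*.*.*.*****.**..
*..*.*.**...****.*
*...*.***.*.*..***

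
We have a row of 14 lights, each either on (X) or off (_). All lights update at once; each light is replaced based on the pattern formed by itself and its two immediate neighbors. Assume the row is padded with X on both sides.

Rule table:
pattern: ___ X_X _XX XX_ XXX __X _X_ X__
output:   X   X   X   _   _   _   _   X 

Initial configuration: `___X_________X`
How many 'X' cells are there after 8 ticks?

8

tick 1: XX__XXXXXXXX_X
tick 2: __X_X_______XX
tick 3: X__X_XXXXXX_X_
tick 4: _X__XX_____X_X
tick 5: X_X_X_XXXX__XX
tick 6: _X_X_XX___X_X_
tick 7: X_X_XX_XX__X_X
tick 8: _X_XX_XX_X__XX
count of X: 8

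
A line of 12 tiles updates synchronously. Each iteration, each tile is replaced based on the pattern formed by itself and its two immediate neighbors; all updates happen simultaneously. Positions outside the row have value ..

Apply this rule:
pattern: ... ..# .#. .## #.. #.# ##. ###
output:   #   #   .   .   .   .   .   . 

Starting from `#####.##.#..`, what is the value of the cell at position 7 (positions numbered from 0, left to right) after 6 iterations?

#

...........#
###########.
............
############
............  (repeats iteration 3; period 2)
iteration 6: ############
position 7 holds #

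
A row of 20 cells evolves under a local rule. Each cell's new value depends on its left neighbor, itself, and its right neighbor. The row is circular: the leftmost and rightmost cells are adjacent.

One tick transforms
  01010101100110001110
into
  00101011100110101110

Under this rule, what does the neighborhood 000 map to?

1

At position 14 the neighborhood is 000; the next row has 1 there.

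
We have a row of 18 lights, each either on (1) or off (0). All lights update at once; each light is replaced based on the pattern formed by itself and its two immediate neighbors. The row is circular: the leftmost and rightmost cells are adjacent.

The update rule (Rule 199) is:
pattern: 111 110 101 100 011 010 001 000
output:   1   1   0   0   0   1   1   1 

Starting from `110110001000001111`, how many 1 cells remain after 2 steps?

110010111011110111
110110011001110011
count of 1: 11

11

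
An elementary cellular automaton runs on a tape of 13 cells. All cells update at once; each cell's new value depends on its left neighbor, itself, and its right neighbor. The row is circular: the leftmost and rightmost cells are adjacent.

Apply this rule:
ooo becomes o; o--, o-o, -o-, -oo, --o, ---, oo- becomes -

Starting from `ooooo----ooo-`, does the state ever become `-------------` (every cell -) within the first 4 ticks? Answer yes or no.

yes

-ooo------o--
--o----------
-------------
all cells are - at tick 3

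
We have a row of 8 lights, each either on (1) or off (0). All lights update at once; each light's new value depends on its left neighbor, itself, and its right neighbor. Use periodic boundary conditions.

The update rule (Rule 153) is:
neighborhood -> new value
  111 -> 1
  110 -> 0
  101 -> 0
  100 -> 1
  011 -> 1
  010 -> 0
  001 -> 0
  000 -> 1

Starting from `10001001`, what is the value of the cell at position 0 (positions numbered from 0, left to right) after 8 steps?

01100101
01010000
00001111
11101110
11001100
10101010
00000000
11111111
position 0 holds 1

1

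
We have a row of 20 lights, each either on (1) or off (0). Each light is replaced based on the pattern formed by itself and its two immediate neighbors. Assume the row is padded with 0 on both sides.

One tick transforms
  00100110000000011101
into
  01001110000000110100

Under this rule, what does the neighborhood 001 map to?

1

At position 1 the neighborhood is 001; the next row has 1 there.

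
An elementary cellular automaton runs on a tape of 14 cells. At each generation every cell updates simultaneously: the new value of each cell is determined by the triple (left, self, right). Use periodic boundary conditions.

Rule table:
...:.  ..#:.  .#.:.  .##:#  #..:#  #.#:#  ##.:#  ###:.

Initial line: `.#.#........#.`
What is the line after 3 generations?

.#..#.#.......

..#.#........#
#..#.#........
.#..#.#.......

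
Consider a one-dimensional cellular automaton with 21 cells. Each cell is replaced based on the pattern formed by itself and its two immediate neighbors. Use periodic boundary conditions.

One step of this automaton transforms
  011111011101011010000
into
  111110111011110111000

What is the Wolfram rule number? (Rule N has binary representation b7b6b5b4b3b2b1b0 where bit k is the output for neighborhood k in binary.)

190

position 2: 111 → 1  (bit 7 = 1)
position 5: 110 → 0  (bit 6 = 0)
position 6: 101 → 1  (bit 5 = 1)
position 17: 100 → 1  (bit 4 = 1)
position 1: 011 → 1  (bit 3 = 1)
position 11: 010 → 1  (bit 2 = 1)
position 0: 001 → 1  (bit 1 = 1)
position 18: 000 → 0  (bit 0 = 0)
bits b7..b0 = 10111110 = 190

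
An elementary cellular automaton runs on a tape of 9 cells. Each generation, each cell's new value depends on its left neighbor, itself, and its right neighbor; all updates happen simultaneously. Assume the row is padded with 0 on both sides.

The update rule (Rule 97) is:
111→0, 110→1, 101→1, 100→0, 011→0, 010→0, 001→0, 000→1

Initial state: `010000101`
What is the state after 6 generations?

000110010
110010000
010000111
000110001
110010100
010001001

010001001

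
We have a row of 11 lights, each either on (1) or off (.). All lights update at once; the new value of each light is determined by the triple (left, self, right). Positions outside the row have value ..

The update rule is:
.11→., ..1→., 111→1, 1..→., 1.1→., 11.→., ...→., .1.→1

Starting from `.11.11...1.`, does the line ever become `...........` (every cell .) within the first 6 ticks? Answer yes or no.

no

tick 1: .........1.
tick 2: .........1.  (fixed point — unchanged through tick 6)
tick 6 is .........1., still not uniform .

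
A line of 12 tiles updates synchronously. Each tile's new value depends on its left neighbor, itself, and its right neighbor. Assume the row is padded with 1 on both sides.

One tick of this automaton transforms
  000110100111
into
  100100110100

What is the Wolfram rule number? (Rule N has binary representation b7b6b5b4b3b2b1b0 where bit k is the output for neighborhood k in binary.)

position 10: 111 → 0  (bit 7 = 0)
position 4: 110 → 0  (bit 6 = 0)
position 5: 101 → 0  (bit 5 = 0)
position 0: 100 → 1  (bit 4 = 1)
position 3: 011 → 1  (bit 3 = 1)
position 6: 010 → 1  (bit 2 = 1)
position 2: 001 → 0  (bit 1 = 0)
position 1: 000 → 0  (bit 0 = 0)
bits b7..b0 = 00011100 = 28

28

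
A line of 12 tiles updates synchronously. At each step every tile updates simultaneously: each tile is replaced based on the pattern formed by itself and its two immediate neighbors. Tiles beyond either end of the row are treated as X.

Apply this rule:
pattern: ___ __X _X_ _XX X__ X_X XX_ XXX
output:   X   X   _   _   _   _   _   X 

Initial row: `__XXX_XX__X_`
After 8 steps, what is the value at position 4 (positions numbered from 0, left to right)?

X

_X_X_____X__
_____XXXX__X
_XXXX_XX__X_
__XX_____X__
_X___XXXX__X
___XX_XX__X_
_XX______X__
____XXXXX__X
position 4 holds X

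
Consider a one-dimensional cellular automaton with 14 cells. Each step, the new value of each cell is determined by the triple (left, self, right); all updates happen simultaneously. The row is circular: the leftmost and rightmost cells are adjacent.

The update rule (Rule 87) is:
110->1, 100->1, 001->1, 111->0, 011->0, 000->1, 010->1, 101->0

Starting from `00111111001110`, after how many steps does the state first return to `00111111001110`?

11000001110011
01111110011100
10000011100111
11111100111000
00000111001111
11111001110001
00001110011110
11110011100011
00011100111100
11100111000111
00111001111000
11001110001111
01110011110000
10011100011111
11100111100000
00111000111111
11001111000001
01110001111110
10011110000011
11100011111100
00111100000111
11000111111001
01111000001110
10001111110011
11110000011100
00011111100111
11100000111001
00111111001110

28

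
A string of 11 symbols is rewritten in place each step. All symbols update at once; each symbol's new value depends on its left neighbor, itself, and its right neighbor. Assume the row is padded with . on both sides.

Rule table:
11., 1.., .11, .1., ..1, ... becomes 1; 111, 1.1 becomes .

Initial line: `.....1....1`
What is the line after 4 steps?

1.........1

11111111111
1.........1
11111111111  (repeats step 1; period 2)
step 4: 1.........1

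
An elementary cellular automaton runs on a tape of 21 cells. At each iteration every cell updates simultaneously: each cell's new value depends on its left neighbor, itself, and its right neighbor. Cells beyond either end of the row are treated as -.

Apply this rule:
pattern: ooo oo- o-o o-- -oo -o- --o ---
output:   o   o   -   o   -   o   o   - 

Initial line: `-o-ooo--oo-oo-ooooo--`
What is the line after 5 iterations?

ooo-oo--oo--ooooo--oo

oo--oooo-o--o--ooooo-
-ooo-ooo-oooooo-ooooo
o-oo--oo--ooooo--oooo
o--ooo-ooo-oooooo-ooo
ooo-oo--oo--ooooo--oo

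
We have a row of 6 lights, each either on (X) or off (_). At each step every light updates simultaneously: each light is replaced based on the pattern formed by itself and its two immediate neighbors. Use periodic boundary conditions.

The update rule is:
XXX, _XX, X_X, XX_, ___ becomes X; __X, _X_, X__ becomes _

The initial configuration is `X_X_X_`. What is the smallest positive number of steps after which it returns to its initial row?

_X_X_X
X_X_X_

2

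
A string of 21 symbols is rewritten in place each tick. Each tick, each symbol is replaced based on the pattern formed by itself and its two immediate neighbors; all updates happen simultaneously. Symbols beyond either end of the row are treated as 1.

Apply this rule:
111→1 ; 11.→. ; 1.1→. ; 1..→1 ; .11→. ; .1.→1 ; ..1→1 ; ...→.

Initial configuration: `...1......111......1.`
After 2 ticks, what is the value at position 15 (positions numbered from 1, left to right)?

1

1.111....1.1.1....11.
...1.1..11.1.11..1...
position 15 holds 1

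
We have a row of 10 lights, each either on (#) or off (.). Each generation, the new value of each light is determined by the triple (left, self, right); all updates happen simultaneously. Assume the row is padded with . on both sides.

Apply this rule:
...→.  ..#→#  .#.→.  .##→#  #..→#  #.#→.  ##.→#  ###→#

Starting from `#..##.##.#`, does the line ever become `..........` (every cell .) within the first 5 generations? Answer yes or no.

no

.####.##..
#####.###.
#####.####
#####.####  (fixed point — unchanged through generation 5)
generation 5 is #####.####, still not uniform .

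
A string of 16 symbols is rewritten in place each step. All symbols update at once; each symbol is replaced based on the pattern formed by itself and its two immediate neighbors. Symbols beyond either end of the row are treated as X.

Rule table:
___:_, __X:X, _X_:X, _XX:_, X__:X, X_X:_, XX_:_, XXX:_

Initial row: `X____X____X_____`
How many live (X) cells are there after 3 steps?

6

step 1: _X__XXX__XXX___X
step 2: _XXX___XX___X_X_
step 3: ____X_X__X_XX_X_
count of X: 6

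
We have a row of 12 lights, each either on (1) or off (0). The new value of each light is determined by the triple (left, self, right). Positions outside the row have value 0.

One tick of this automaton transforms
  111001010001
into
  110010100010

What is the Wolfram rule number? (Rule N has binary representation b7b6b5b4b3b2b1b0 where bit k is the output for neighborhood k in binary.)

170

position 1: 111 → 1  (bit 7 = 1)
position 2: 110 → 0  (bit 6 = 0)
position 6: 101 → 1  (bit 5 = 1)
position 3: 100 → 0  (bit 4 = 0)
position 0: 011 → 1  (bit 3 = 1)
position 5: 010 → 0  (bit 2 = 0)
position 4: 001 → 1  (bit 1 = 1)
position 9: 000 → 0  (bit 0 = 0)
bits b7..b0 = 10101010 = 170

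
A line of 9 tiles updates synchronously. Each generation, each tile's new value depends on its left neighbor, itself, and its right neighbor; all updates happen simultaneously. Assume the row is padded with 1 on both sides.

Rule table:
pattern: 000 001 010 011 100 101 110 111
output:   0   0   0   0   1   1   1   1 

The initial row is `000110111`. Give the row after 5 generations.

111110001

generation 1: 100011011
generation 2: 110001101
generation 3: 111000110
generation 4: 111100011
generation 5: 111110001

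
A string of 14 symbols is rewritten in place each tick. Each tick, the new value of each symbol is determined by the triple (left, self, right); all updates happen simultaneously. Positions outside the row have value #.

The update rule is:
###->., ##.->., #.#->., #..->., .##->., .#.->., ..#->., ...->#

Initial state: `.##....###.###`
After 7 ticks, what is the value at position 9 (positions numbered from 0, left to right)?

tick 1: ....##........
tick 2: .##....######.
tick 3: ....##........  (repeats tick 1; period 2)
tick 7: ....##........
position 9 holds .

.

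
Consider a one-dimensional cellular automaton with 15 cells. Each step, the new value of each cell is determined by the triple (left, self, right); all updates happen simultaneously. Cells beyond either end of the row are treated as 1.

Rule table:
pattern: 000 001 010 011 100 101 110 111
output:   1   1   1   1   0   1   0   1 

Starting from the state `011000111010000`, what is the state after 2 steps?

100111101101111

step 1: 110011110110111
step 2: 100111101101111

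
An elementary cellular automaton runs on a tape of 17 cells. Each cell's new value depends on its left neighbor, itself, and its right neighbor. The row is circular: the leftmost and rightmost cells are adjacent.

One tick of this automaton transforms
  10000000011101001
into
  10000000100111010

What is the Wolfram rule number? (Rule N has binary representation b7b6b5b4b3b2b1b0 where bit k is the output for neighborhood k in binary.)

position 10: 111 → 0  (bit 7 = 0)
position 0: 110 → 1  (bit 6 = 1)
position 12: 101 → 1  (bit 5 = 1)
position 1: 100 → 0  (bit 4 = 0)
position 9: 011 → 0  (bit 3 = 0)
position 13: 010 → 1  (bit 2 = 1)
position 8: 001 → 1  (bit 1 = 1)
position 2: 000 → 0  (bit 0 = 0)
bits b7..b0 = 01100110 = 102

102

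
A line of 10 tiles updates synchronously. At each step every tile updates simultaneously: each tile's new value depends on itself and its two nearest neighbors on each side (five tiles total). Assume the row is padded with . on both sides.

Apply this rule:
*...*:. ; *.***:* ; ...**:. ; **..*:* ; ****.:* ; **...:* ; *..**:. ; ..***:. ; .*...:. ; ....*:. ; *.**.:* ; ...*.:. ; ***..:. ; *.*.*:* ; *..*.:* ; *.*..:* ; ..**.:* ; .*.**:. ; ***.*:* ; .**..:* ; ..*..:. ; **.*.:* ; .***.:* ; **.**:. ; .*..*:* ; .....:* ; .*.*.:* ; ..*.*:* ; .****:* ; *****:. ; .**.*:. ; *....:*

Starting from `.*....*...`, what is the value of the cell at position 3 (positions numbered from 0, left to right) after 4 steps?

.

...*....**
*....*..**
..*...*.**
......*.**
position 3 holds .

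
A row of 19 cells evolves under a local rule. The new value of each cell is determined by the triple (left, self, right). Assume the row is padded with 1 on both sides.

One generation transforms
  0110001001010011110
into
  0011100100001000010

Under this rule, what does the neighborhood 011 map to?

At position 1 the neighborhood is 011; the next row has 0 there.

0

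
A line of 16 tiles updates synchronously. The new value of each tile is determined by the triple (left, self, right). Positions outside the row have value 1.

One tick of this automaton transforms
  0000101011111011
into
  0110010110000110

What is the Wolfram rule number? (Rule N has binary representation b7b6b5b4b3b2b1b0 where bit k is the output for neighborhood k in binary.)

41

position 9: 111 → 0  (bit 7 = 0)
position 12: 110 → 0  (bit 6 = 0)
position 5: 101 → 1  (bit 5 = 1)
position 0: 100 → 0  (bit 4 = 0)
position 8: 011 → 1  (bit 3 = 1)
position 4: 010 → 0  (bit 2 = 0)
position 3: 001 → 0  (bit 1 = 0)
position 1: 000 → 1  (bit 0 = 1)
bits b7..b0 = 00101001 = 41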